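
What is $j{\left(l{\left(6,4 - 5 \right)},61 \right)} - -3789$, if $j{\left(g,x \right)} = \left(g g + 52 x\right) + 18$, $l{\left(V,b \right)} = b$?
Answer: $6980$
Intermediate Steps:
$j{\left(g,x \right)} = 18 + g^{2} + 52 x$ ($j{\left(g,x \right)} = \left(g^{2} + 52 x\right) + 18 = 18 + g^{2} + 52 x$)
$j{\left(l{\left(6,4 - 5 \right)},61 \right)} - -3789 = \left(18 + \left(4 - 5\right)^{2} + 52 \cdot 61\right) - -3789 = \left(18 + \left(-1\right)^{2} + 3172\right) + 3789 = \left(18 + 1 + 3172\right) + 3789 = 3191 + 3789 = 6980$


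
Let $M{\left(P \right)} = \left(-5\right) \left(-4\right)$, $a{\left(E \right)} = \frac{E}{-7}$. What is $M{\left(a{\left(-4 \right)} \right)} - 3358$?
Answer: $-3338$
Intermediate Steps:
$a{\left(E \right)} = - \frac{E}{7}$ ($a{\left(E \right)} = E \left(- \frac{1}{7}\right) = - \frac{E}{7}$)
$M{\left(P \right)} = 20$
$M{\left(a{\left(-4 \right)} \right)} - 3358 = 20 - 3358 = -3338$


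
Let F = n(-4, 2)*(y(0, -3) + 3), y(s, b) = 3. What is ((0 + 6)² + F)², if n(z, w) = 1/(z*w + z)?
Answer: 5041/4 ≈ 1260.3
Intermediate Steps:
n(z, w) = 1/(z + w*z) (n(z, w) = 1/(w*z + z) = 1/(z + w*z))
F = -½ (F = (1/((-4)*(1 + 2)))*(3 + 3) = -¼/3*6 = -¼*⅓*6 = -1/12*6 = -½ ≈ -0.50000)
((0 + 6)² + F)² = ((0 + 6)² - ½)² = (6² - ½)² = (36 - ½)² = (71/2)² = 5041/4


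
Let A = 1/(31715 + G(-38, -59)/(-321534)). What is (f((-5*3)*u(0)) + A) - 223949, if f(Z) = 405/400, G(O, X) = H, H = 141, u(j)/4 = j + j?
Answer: -60898628123507857/271932017840 ≈ -2.2395e+5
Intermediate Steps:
u(j) = 8*j (u(j) = 4*(j + j) = 4*(2*j) = 8*j)
G(O, X) = 141
f(Z) = 81/80 (f(Z) = 405*(1/400) = 81/80)
A = 107178/3399150223 (A = 1/(31715 + 141/(-321534)) = 1/(31715 + 141*(-1/321534)) = 1/(31715 - 47/107178) = 1/(3399150223/107178) = 107178/3399150223 ≈ 3.1531e-5)
(f((-5*3)*u(0)) + A) - 223949 = (81/80 + 107178/3399150223) - 223949 = 275339742303/271932017840 - 223949 = -60898628123507857/271932017840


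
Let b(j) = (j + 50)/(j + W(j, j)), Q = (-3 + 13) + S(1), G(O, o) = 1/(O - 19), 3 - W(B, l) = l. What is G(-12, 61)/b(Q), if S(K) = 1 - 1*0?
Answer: -3/1891 ≈ -0.0015865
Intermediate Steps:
W(B, l) = 3 - l
S(K) = 1 (S(K) = 1 + 0 = 1)
G(O, o) = 1/(-19 + O)
Q = 11 (Q = (-3 + 13) + 1 = 10 + 1 = 11)
b(j) = 50/3 + j/3 (b(j) = (j + 50)/(j + (3 - j)) = (50 + j)/3 = (50 + j)*(1/3) = 50/3 + j/3)
G(-12, 61)/b(Q) = 1/((-19 - 12)*(50/3 + (1/3)*11)) = 1/((-31)*(50/3 + 11/3)) = -1/(31*61/3) = -1/31*3/61 = -3/1891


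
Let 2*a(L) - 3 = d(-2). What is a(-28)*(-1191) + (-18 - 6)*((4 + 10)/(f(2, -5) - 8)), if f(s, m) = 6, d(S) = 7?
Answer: -5787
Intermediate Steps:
a(L) = 5 (a(L) = 3/2 + (½)*7 = 3/2 + 7/2 = 5)
a(-28)*(-1191) + (-18 - 6)*((4 + 10)/(f(2, -5) - 8)) = 5*(-1191) + (-18 - 6)*((4 + 10)/(6 - 8)) = -5955 - 336/(-2) = -5955 - 336*(-1)/2 = -5955 - 24*(-7) = -5955 + 168 = -5787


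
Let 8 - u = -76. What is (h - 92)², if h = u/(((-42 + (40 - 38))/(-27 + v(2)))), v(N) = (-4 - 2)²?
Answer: 1229881/100 ≈ 12299.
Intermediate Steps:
u = 84 (u = 8 - 1*(-76) = 8 + 76 = 84)
v(N) = 36 (v(N) = (-6)² = 36)
h = -189/10 (h = 84/(((-42 + (40 - 38))/(-27 + 36))) = 84/(((-42 + 2)/9)) = 84/((-40*⅑)) = 84/(-40/9) = 84*(-9/40) = -189/10 ≈ -18.900)
(h - 92)² = (-189/10 - 92)² = (-1109/10)² = 1229881/100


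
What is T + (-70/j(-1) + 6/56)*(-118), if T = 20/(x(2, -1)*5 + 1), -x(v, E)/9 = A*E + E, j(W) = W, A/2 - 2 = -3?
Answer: -1274057/154 ≈ -8273.1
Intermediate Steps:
A = -2 (A = 4 + 2*(-3) = 4 - 6 = -2)
x(v, E) = 9*E (x(v, E) = -9*(-2*E + E) = -(-9)*E = 9*E)
T = -5/11 (T = 20/((9*(-1))*5 + 1) = 20/(-9*5 + 1) = 20/(-45 + 1) = 20/(-44) = 20*(-1/44) = -5/11 ≈ -0.45455)
T + (-70/j(-1) + 6/56)*(-118) = -5/11 + (-70/(-1) + 6/56)*(-118) = -5/11 + (-70*(-1) + 6*(1/56))*(-118) = -5/11 + (70 + 3/28)*(-118) = -5/11 + (1963/28)*(-118) = -5/11 - 115817/14 = -1274057/154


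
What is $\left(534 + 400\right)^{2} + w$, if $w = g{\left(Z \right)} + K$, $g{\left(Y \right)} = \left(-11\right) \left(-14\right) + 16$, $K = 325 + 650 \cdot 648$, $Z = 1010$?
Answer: $1294051$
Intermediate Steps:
$K = 421525$ ($K = 325 + 421200 = 421525$)
$g{\left(Y \right)} = 170$ ($g{\left(Y \right)} = 154 + 16 = 170$)
$w = 421695$ ($w = 170 + 421525 = 421695$)
$\left(534 + 400\right)^{2} + w = \left(534 + 400\right)^{2} + 421695 = 934^{2} + 421695 = 872356 + 421695 = 1294051$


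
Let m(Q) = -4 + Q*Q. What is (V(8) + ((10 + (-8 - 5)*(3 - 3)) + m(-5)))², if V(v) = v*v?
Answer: 9025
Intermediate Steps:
m(Q) = -4 + Q²
V(v) = v²
(V(8) + ((10 + (-8 - 5)*(3 - 3)) + m(-5)))² = (8² + ((10 + (-8 - 5)*(3 - 3)) + (-4 + (-5)²)))² = (64 + ((10 - 13*0) + (-4 + 25)))² = (64 + ((10 + 0) + 21))² = (64 + (10 + 21))² = (64 + 31)² = 95² = 9025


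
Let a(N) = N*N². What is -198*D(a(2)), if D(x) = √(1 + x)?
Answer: -594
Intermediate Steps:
a(N) = N³
-198*D(a(2)) = -198*√(1 + 2³) = -198*√(1 + 8) = -198*√9 = -198*3 = -594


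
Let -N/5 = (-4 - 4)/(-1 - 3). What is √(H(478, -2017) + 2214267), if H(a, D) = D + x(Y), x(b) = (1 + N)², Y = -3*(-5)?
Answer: √2212331 ≈ 1487.4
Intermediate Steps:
N = -10 (N = -5*(-4 - 4)/(-1 - 3) = -(-40)/(-4) = -(-40)*(-1)/4 = -5*2 = -10)
Y = 15
x(b) = 81 (x(b) = (1 - 10)² = (-9)² = 81)
H(a, D) = 81 + D (H(a, D) = D + 81 = 81 + D)
√(H(478, -2017) + 2214267) = √((81 - 2017) + 2214267) = √(-1936 + 2214267) = √2212331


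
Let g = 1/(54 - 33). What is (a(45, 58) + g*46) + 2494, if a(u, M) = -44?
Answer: 51496/21 ≈ 2452.2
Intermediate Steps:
g = 1/21 ≈ 0.047619
(a(45, 58) + g*46) + 2494 = (-44 + (1/21)*46) + 2494 = (-44 + 46/21) + 2494 = -878/21 + 2494 = 51496/21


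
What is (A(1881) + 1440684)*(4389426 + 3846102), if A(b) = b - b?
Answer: 11864793421152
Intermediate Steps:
A(b) = 0
(A(1881) + 1440684)*(4389426 + 3846102) = (0 + 1440684)*(4389426 + 3846102) = 1440684*8235528 = 11864793421152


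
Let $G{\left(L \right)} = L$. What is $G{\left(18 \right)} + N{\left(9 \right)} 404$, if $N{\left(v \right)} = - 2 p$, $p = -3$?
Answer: $2442$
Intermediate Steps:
$N{\left(v \right)} = 6$ ($N{\left(v \right)} = - 2 \left(-3\right) = \left(-1\right) \left(-6\right) = 6$)
$G{\left(18 \right)} + N{\left(9 \right)} 404 = 18 + 6 \cdot 404 = 18 + 2424 = 2442$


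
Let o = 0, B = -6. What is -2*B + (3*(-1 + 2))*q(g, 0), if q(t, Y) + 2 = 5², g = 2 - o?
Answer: 81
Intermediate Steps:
g = 2 (g = 2 - 1*0 = 2 + 0 = 2)
q(t, Y) = 23 (q(t, Y) = -2 + 5² = -2 + 25 = 23)
-2*B + (3*(-1 + 2))*q(g, 0) = -2*(-6) + (3*(-1 + 2))*23 = 12 + (3*1)*23 = 12 + 3*23 = 12 + 69 = 81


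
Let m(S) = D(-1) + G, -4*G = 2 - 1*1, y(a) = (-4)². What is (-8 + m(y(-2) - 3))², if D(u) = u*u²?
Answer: 1369/16 ≈ 85.563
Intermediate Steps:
D(u) = u³
y(a) = 16
G = -¼ (G = -(2 - 1*1)/4 = -(2 - 1)/4 = -¼*1 = -¼ ≈ -0.25000)
m(S) = -5/4 (m(S) = (-1)³ - ¼ = -1 - ¼ = -5/4)
(-8 + m(y(-2) - 3))² = (-8 - 5/4)² = (-37/4)² = 1369/16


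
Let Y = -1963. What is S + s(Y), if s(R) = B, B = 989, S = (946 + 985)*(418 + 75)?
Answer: 952972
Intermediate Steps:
S = 951983 (S = 1931*493 = 951983)
s(R) = 989
S + s(Y) = 951983 + 989 = 952972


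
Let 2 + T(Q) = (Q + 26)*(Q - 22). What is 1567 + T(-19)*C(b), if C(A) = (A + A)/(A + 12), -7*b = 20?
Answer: 13981/8 ≈ 1747.6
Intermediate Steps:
b = -20/7 (b = -1/7*20 = -20/7 ≈ -2.8571)
T(Q) = -2 + (-22 + Q)*(26 + Q) (T(Q) = -2 + (Q + 26)*(Q - 22) = -2 + (26 + Q)*(-22 + Q) = -2 + (-22 + Q)*(26 + Q))
C(A) = 2*A/(12 + A) (C(A) = (2*A)/(12 + A) = 2*A/(12 + A))
1567 + T(-19)*C(b) = 1567 + (-574 + (-19)**2 + 4*(-19))*(2*(-20/7)/(12 - 20/7)) = 1567 + (-574 + 361 - 76)*(2*(-20/7)/(64/7)) = 1567 - 578*(-20)*7/(7*64) = 1567 - 289*(-5/8) = 1567 + 1445/8 = 13981/8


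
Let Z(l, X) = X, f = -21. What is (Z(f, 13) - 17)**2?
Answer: 16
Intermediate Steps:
(Z(f, 13) - 17)**2 = (13 - 17)**2 = (-4)**2 = 16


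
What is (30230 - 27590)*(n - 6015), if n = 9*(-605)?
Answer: -30254400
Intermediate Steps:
n = -5445
(30230 - 27590)*(n - 6015) = (30230 - 27590)*(-5445 - 6015) = 2640*(-11460) = -30254400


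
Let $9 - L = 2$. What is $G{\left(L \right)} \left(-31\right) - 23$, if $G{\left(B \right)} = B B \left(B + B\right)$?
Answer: $-21289$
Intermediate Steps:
$L = 7$ ($L = 9 - 2 = 7$)
$G{\left(B \right)} = 2 B^{3}$ ($G{\left(B \right)} = B B 2 B = B 2 B^{2} = 2 B^{3}$)
$G{\left(L \right)} \left(-31\right) - 23 = 2 \cdot 7^{3} \left(-31\right) - 23 = 2 \cdot 343 \left(-31\right) - 23 = 686 \left(-31\right) - 23 = -21266 - 23 = -21289$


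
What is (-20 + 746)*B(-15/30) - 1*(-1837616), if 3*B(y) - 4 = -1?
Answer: 1838342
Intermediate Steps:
B(y) = 1 (B(y) = 4/3 + (⅓)*(-1) = 4/3 - ⅓ = 1)
(-20 + 746)*B(-15/30) - 1*(-1837616) = (-20 + 746)*1 - 1*(-1837616) = 726*1 + 1837616 = 726 + 1837616 = 1838342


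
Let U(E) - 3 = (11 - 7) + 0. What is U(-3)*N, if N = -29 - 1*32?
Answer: -427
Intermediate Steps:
N = -61 (N = -29 - 32 = -61)
U(E) = 7 (U(E) = 3 + ((11 - 7) + 0) = 3 + (4 + 0) = 3 + 4 = 7)
U(-3)*N = 7*(-61) = -427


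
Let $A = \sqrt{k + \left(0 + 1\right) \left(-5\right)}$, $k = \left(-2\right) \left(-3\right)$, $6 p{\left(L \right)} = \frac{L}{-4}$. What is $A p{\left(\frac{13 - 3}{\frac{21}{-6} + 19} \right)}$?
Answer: $- \frac{5}{186} \approx -0.026882$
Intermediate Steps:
$p{\left(L \right)} = - \frac{L}{24}$ ($p{\left(L \right)} = \frac{L \frac{1}{-4}}{6} = \frac{L \left(- \frac{1}{4}\right)}{6} = \frac{\left(- \frac{1}{4}\right) L}{6} = - \frac{L}{24}$)
$k = 6$
$A = 1$ ($A = \sqrt{6 + \left(0 + 1\right) \left(-5\right)} = \sqrt{6 + 1 \left(-5\right)} = \sqrt{6 - 5} = \sqrt{1} = 1$)
$A p{\left(\frac{13 - 3}{\frac{21}{-6} + 19} \right)} = 1 \left(- \frac{\left(13 - 3\right) \frac{1}{\frac{21}{-6} + 19}}{24}\right) = 1 \left(- \frac{10 \frac{1}{21 \left(- \frac{1}{6}\right) + 19}}{24}\right) = 1 \left(- \frac{10 \frac{1}{- \frac{7}{2} + 19}}{24}\right) = 1 \left(- \frac{10 \frac{1}{\frac{31}{2}}}{24}\right) = 1 \left(- \frac{10 \cdot \frac{2}{31}}{24}\right) = 1 \left(\left(- \frac{1}{24}\right) \frac{20}{31}\right) = 1 \left(- \frac{5}{186}\right) = - \frac{5}{186}$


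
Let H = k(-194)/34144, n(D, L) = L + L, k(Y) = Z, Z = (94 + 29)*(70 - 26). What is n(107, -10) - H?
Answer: -15643/776 ≈ -20.159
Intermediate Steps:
Z = 5412 (Z = 123*44 = 5412)
k(Y) = 5412
n(D, L) = 2*L
H = 123/776 (H = 5412/34144 = 5412*(1/34144) = 123/776 ≈ 0.15851)
n(107, -10) - H = 2*(-10) - 1*123/776 = -20 - 123/776 = -15643/776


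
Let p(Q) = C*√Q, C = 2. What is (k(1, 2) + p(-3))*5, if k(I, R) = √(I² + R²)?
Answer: 5*√5 + 10*I*√3 ≈ 11.18 + 17.32*I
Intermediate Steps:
p(Q) = 2*√Q
(k(1, 2) + p(-3))*5 = (√(1² + 2²) + 2*√(-3))*5 = (√(1 + 4) + 2*(I*√3))*5 = (√5 + 2*I*√3)*5 = 5*√5 + 10*I*√3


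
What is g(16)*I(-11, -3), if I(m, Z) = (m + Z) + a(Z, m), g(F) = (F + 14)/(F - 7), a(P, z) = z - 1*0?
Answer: -250/3 ≈ -83.333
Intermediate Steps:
a(P, z) = z (a(P, z) = z + 0 = z)
g(F) = (14 + F)/(-7 + F)
I(m, Z) = Z + 2*m (I(m, Z) = (m + Z) + m = (Z + m) + m = Z + 2*m)
g(16)*I(-11, -3) = ((14 + 16)/(-7 + 16))*(-3 + 2*(-11)) = (30/9)*(-3 - 22) = ((1/9)*30)*(-25) = (10/3)*(-25) = -250/3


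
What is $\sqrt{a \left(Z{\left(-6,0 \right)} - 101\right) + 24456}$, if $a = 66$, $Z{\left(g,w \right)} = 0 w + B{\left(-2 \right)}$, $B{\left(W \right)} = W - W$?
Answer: $\sqrt{17790} \approx 133.38$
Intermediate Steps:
$B{\left(W \right)} = 0$
$Z{\left(g,w \right)} = 0$ ($Z{\left(g,w \right)} = 0 w + 0 = 0 + 0 = 0$)
$\sqrt{a \left(Z{\left(-6,0 \right)} - 101\right) + 24456} = \sqrt{66 \left(0 - 101\right) + 24456} = \sqrt{66 \left(-101\right) + 24456} = \sqrt{-6666 + 24456} = \sqrt{17790}$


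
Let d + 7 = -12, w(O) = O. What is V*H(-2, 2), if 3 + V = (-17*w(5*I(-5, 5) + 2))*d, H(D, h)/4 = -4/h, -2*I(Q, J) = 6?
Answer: 33616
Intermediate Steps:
I(Q, J) = -3 (I(Q, J) = -½*6 = -3)
H(D, h) = -16/h (H(D, h) = 4*(-4/h) = -16/h)
d = -19 (d = -7 - 12 = -19)
V = -4202 (V = -3 - 17*(5*(-3) + 2)*(-19) = -3 - 17*(-15 + 2)*(-19) = -3 - 17*(-13)*(-19) = -3 + 221*(-19) = -3 - 4199 = -4202)
V*H(-2, 2) = -(-67232)/2 = -4202*(-8) = 33616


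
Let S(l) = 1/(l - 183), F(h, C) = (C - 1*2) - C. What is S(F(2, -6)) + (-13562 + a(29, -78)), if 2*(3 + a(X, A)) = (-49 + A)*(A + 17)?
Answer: -3585857/370 ≈ -9691.5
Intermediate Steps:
F(h, C) = -2 (F(h, C) = (C - 2) - C = (-2 + C) - C = -2)
a(X, A) = -3 + (-49 + A)*(17 + A)/2 (a(X, A) = -3 + ((-49 + A)*(A + 17))/2 = -3 + ((-49 + A)*(17 + A))/2 = -3 + (-49 + A)*(17 + A)/2)
S(l) = 1/(-183 + l)
S(F(2, -6)) + (-13562 + a(29, -78)) = 1/(-183 - 2) + (-13562 + (-839/2 + (½)*(-78)² - 16*(-78))) = 1/(-185) + (-13562 + (-839/2 + (½)*6084 + 1248)) = -1/185 + (-13562 + (-839/2 + 3042 + 1248)) = -1/185 + (-13562 + 7741/2) = -1/185 - 19383/2 = -3585857/370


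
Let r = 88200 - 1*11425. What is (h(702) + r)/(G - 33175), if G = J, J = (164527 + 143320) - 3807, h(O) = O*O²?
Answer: 49432169/38695 ≈ 1277.5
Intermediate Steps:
h(O) = O³
r = 76775 (r = 88200 - 11425 = 76775)
J = 304040 (J = 307847 - 3807 = 304040)
G = 304040
(h(702) + r)/(G - 33175) = (702³ + 76775)/(304040 - 33175) = (345948408 + 76775)/270865 = 346025183*(1/270865) = 49432169/38695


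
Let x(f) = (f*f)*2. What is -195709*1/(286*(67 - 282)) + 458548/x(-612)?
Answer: 21849922489/5757677640 ≈ 3.7949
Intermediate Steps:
x(f) = 2*f² (x(f) = f²*2 = 2*f²)
-195709*1/(286*(67 - 282)) + 458548/x(-612) = -195709*1/(286*(67 - 282)) + 458548/((2*(-612)²)) = -195709/(286*(-215)) + 458548/((2*374544)) = -195709/(-61490) + 458548/749088 = -195709*(-1/61490) + 458548*(1/749088) = 195709/61490 + 114637/187272 = 21849922489/5757677640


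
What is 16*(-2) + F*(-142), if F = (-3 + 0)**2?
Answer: -1310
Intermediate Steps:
F = 9 (F = (-3)**2 = 9)
16*(-2) + F*(-142) = 16*(-2) + 9*(-142) = -32 - 1278 = -1310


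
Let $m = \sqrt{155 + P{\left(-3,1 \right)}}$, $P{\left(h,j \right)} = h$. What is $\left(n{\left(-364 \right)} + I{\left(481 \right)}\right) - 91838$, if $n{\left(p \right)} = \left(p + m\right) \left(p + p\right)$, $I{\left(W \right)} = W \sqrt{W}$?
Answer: $173154 - 1456 \sqrt{38} + 481 \sqrt{481} \approx 1.7473 \cdot 10^{5}$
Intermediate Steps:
$I{\left(W \right)} = W^{\frac{3}{2}}$
$m = 2 \sqrt{38}$ ($m = \sqrt{155 - 3} = \sqrt{152} = 2 \sqrt{38} \approx 12.329$)
$n{\left(p \right)} = 2 p \left(p + 2 \sqrt{38}\right)$ ($n{\left(p \right)} = \left(p + 2 \sqrt{38}\right) \left(p + p\right) = \left(p + 2 \sqrt{38}\right) 2 p = 2 p \left(p + 2 \sqrt{38}\right)$)
$\left(n{\left(-364 \right)} + I{\left(481 \right)}\right) - 91838 = \left(2 \left(-364\right) \left(-364 + 2 \sqrt{38}\right) + 481^{\frac{3}{2}}\right) - 91838 = \left(\left(264992 - 1456 \sqrt{38}\right) + 481 \sqrt{481}\right) - 91838 = \left(264992 - 1456 \sqrt{38} + 481 \sqrt{481}\right) - 91838 = 173154 - 1456 \sqrt{38} + 481 \sqrt{481}$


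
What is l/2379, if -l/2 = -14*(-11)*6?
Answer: -616/793 ≈ -0.77680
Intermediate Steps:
l = -1848 (l = -2*(-14*(-11))*6 = -308*6 = -2*924 = -1848)
l/2379 = -1848/2379 = -1848*1/2379 = -616/793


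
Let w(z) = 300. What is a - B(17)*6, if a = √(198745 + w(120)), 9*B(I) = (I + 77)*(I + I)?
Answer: -6392/3 + 11*√1645 ≈ -1684.5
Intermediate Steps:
B(I) = 2*I*(77 + I)/9 (B(I) = ((I + 77)*(I + I))/9 = ((77 + I)*(2*I))/9 = (2*I*(77 + I))/9 = 2*I*(77 + I)/9)
a = 11*√1645 (a = √(198745 + 300) = √199045 = 11*√1645 ≈ 446.14)
a - B(17)*6 = 11*√1645 - (2/9)*17*(77 + 17)*6 = 11*√1645 - (2/9)*17*94*6 = 11*√1645 - 3196*6/9 = 11*√1645 - 1*6392/3 = 11*√1645 - 6392/3 = -6392/3 + 11*√1645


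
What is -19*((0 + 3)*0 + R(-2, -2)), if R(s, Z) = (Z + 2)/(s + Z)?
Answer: 0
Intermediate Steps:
R(s, Z) = (2 + Z)/(Z + s)
-19*((0 + 3)*0 + R(-2, -2)) = -19*((0 + 3)*0 + (2 - 2)/(-2 - 2)) = -19*(3*0 + 0/(-4)) = -19*(0 - ¼*0) = -19*(0 + 0) = -19*0 = 0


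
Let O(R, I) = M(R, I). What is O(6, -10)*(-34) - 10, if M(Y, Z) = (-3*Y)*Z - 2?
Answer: -6062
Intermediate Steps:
M(Y, Z) = -2 - 3*Y*Z (M(Y, Z) = -3*Y*Z - 2 = -2 - 3*Y*Z)
O(R, I) = -2 - 3*I*R (O(R, I) = -2 - 3*R*I = -2 - 3*I*R)
O(6, -10)*(-34) - 10 = (-2 - 3*(-10)*6)*(-34) - 10 = (-2 + 180)*(-34) - 10 = 178*(-34) - 10 = -6052 - 10 = -6062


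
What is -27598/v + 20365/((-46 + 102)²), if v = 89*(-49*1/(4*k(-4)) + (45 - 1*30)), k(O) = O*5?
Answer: -4659992475/348600896 ≈ -13.368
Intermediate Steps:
k(O) = 5*O
v = 111161/80 (v = 89*(-49/(4*(5*(-4))) + (45 - 1*30)) = 89*(-49/(4*(-20)) + (45 - 30)) = 89*(-49/(-80) + 15) = 89*(-49*(-1/80) + 15) = 89*(49/80 + 15) = 89*(1249/80) = 111161/80 ≈ 1389.5)
-27598/v + 20365/((-46 + 102)²) = -27598/111161/80 + 20365/((-46 + 102)²) = -27598*80/111161 + 20365/(56²) = -2207840/111161 + 20365/3136 = -4659992475/348600896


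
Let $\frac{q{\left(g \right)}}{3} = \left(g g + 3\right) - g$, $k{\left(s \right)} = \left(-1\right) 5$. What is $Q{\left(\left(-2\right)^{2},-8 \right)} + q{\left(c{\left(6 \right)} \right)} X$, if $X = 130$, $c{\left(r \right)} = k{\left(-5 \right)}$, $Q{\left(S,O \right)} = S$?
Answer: $12874$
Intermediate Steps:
$k{\left(s \right)} = -5$
$c{\left(r \right)} = -5$
$q{\left(g \right)} = 9 - 3 g + 3 g^{2}$ ($q{\left(g \right)} = 3 \left(\left(g g + 3\right) - g\right) = 3 \left(\left(g^{2} + 3\right) - g\right) = 3 \left(\left(3 + g^{2}\right) - g\right) = 3 \left(3 + g^{2} - g\right) = 9 - 3 g + 3 g^{2}$)
$Q{\left(\left(-2\right)^{2},-8 \right)} + q{\left(c{\left(6 \right)} \right)} X = \left(-2\right)^{2} + \left(9 - -15 + 3 \left(-5\right)^{2}\right) 130 = 4 + \left(9 + 15 + 3 \cdot 25\right) 130 = 4 + \left(9 + 15 + 75\right) 130 = 4 + 99 \cdot 130 = 4 + 12870 = 12874$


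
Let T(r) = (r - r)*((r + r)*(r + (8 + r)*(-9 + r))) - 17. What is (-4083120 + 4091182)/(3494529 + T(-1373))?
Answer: 4031/1747256 ≈ 0.0023070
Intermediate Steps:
T(r) = -17 (T(r) = 0*((2*r)*(r + (-9 + r)*(8 + r))) - 17 = 0*(2*r*(r + (-9 + r)*(8 + r))) - 17 = 0 - 17 = -17)
(-4083120 + 4091182)/(3494529 + T(-1373)) = (-4083120 + 4091182)/(3494529 - 17) = 8062/3494512 = 8062*(1/3494512) = 4031/1747256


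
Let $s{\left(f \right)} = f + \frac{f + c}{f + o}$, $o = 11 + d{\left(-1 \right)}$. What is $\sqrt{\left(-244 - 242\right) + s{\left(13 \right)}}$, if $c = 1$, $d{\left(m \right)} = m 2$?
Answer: $\frac{2 i \sqrt{14289}}{11} \approx 21.734 i$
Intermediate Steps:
$d{\left(m \right)} = 2 m$
$o = 9$ ($o = 11 + 2 \left(-1\right) = 11 - 2 = 9$)
$s{\left(f \right)} = f + \frac{1 + f}{9 + f}$ ($s{\left(f \right)} = f + \frac{f + 1}{f + 9} = f + \frac{1 + f}{9 + f}$)
$\sqrt{\left(-244 - 242\right) + s{\left(13 \right)}} = \sqrt{\left(-244 - 242\right) + \frac{1 + 13^{2} + 10 \cdot 13}{9 + 13}} = \sqrt{-486 + \frac{1 + 169 + 130}{22}} = \sqrt{-486 + \frac{1}{22} \cdot 300} = \sqrt{-486 + \frac{150}{11}} = \sqrt{- \frac{5196}{11}} = \frac{2 i \sqrt{14289}}{11}$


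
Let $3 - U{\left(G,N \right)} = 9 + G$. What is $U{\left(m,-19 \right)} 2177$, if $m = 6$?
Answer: $-26124$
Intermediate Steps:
$U{\left(G,N \right)} = -6 - G$ ($U{\left(G,N \right)} = 3 - \left(9 + G\right) = -6 - G$)
$U{\left(m,-19 \right)} 2177 = \left(-6 - 6\right) 2177 = \left(-12\right) 2177 = -26124$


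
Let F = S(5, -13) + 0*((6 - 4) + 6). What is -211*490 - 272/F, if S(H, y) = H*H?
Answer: -2585022/25 ≈ -1.0340e+5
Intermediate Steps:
S(H, y) = H²
F = 25 (F = 5² + 0*((6 - 4) + 6) = 25 + 0*(2 + 6) = 25 + 0*8 = 25 + 0 = 25)
-211*490 - 272/F = -211*490 - 272/25 = -103390 - 272*1/25 = -103390 - 272/25 = -2585022/25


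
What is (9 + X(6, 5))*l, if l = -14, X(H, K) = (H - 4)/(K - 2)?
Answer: -406/3 ≈ -135.33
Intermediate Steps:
X(H, K) = (-4 + H)/(-2 + K)
(9 + X(6, 5))*l = (9 + (-4 + 6)/(-2 + 5))*(-14) = (9 + 2/3)*(-14) = (9 + (⅓)*2)*(-14) = (9 + ⅔)*(-14) = (29/3)*(-14) = -406/3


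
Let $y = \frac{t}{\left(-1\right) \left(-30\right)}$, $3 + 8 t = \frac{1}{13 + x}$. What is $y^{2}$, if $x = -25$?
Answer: $\frac{1369}{8294400} \approx 0.00016505$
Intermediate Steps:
$t = - \frac{37}{96}$ ($t = - \frac{3}{8} + \frac{1}{8 \left(13 - 25\right)} = - \frac{3}{8} + \frac{1}{8 \left(-12\right)} = - \frac{3}{8} + \frac{1}{8} \left(- \frac{1}{12}\right) = - \frac{3}{8} - \frac{1}{96} = - \frac{37}{96} \approx -0.38542$)
$y = - \frac{37}{2880}$ ($y = - \frac{37}{96 \left(\left(-1\right) \left(-30\right)\right)} = - \frac{37}{96 \cdot 30} = \left(- \frac{37}{96}\right) \frac{1}{30} = - \frac{37}{2880} \approx -0.012847$)
$y^{2} = \left(- \frac{37}{2880}\right)^{2} = \frac{1369}{8294400}$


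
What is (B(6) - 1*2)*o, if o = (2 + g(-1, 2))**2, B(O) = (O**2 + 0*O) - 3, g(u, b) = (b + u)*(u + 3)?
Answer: 496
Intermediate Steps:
g(u, b) = (3 + u)*(b + u) (g(u, b) = (b + u)*(3 + u) = (3 + u)*(b + u))
B(O) = -3 + O**2 (B(O) = (O**2 + 0) - 3 = O**2 - 3 = -3 + O**2)
o = 16 (o = (2 + ((-1)**2 + 3*2 + 3*(-1) + 2*(-1)))**2 = (2 + (1 + 6 - 3 - 2))**2 = (2 + 2)**2 = 4**2 = 16)
(B(6) - 1*2)*o = ((-3 + 6**2) - 1*2)*16 = ((-3 + 36) - 2)*16 = (33 - 2)*16 = 31*16 = 496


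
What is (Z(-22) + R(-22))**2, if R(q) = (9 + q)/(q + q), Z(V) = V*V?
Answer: 454073481/1936 ≈ 2.3454e+5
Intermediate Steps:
Z(V) = V**2
R(q) = (9 + q)/(2*q) (R(q) = (9 + q)/((2*q)) = (9 + q)*(1/(2*q)) = (9 + q)/(2*q))
(Z(-22) + R(-22))**2 = ((-22)**2 + (1/2)*(9 - 22)/(-22))**2 = (484 + (1/2)*(-1/22)*(-13))**2 = (484 + 13/44)**2 = (21309/44)**2 = 454073481/1936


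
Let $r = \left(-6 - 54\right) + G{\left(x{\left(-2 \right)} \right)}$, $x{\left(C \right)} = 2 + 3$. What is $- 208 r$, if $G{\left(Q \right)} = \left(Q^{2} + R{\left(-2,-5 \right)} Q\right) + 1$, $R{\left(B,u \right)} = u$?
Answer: $12272$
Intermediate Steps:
$x{\left(C \right)} = 5$
$G{\left(Q \right)} = 1 + Q^{2} - 5 Q$ ($G{\left(Q \right)} = \left(Q^{2} - 5 Q\right) + 1 = 1 + Q^{2} - 5 Q$)
$r = -59$ ($r = \left(-6 - 54\right) + \left(1 + 5^{2} - 25\right) = -60 + \left(1 + 25 - 25\right) = -60 + 1 = -59$)
$- 208 r = \left(-208\right) \left(-59\right) = 12272$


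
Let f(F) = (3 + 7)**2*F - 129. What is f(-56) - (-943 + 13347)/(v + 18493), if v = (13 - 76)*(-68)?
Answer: -130501837/22777 ≈ -5729.5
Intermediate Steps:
v = 4284 (v = -63*(-68) = 4284)
f(F) = -129 + 100*F (f(F) = 10**2*F - 129 = 100*F - 129 = -129 + 100*F)
f(-56) - (-943 + 13347)/(v + 18493) = (-129 + 100*(-56)) - (-943 + 13347)/(4284 + 18493) = (-129 - 5600) - 12404/22777 = -5729 - 12404/22777 = -130501837/22777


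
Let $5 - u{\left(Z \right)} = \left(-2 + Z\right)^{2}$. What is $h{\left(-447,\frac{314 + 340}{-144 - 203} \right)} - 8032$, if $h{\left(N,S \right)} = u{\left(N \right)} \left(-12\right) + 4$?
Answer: $2411124$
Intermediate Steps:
$u{\left(Z \right)} = 5 - \left(-2 + Z\right)^{2}$
$h{\left(N,S \right)} = -56 + 12 \left(-2 + N\right)^{2}$ ($h{\left(N,S \right)} = \left(5 - \left(-2 + N\right)^{2}\right) \left(-12\right) + 4 = \left(-60 + 12 \left(-2 + N\right)^{2}\right) + 4 = -56 + 12 \left(-2 + N\right)^{2}$)
$h{\left(-447,\frac{314 + 340}{-144 - 203} \right)} - 8032 = \left(-56 + 12 \left(-2 - 447\right)^{2}\right) - 8032 = \left(-56 + 12 \left(-449\right)^{2}\right) - 8032 = \left(-56 + 12 \cdot 201601\right) - 8032 = \left(-56 + 2419212\right) - 8032 = 2419156 - 8032 = 2411124$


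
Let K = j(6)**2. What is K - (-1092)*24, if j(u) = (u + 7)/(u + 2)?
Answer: 1677481/64 ≈ 26211.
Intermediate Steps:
j(u) = (7 + u)/(2 + u)
K = 169/64 (K = ((7 + 6)/(2 + 6))**2 = (13/8)**2 = 169/64 ≈ 2.6406)
K - (-1092)*24 = 169/64 - (-1092)*24 = 169/64 - 1*(-26208) = 169/64 + 26208 = 1677481/64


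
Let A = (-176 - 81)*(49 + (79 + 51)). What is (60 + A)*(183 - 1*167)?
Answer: -735088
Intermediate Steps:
A = -46003 (A = -257*(49 + 130) = -257*179 = -46003)
(60 + A)*(183 - 1*167) = (60 - 46003)*(183 - 1*167) = -45943*(183 - 167) = -45943*16 = -735088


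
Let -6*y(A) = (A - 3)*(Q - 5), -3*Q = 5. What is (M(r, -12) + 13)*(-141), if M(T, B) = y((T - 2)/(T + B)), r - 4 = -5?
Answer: -18189/13 ≈ -1399.2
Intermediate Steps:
r = -1 (r = 4 - 5 = -1)
Q = -5/3 (Q = -1/3*5 = -5/3 ≈ -1.6667)
y(A) = -10/3 + 10*A/9 (y(A) = -(A - 3)*(-5/3 - 5)/6 = -(-3 + A)*(-20)/(6*3) = -(20 - 20*A/3)/6 = -10/3 + 10*A/9)
M(T, B) = -10/3 + 10*(-2 + T)/(9*(B + T)) (M(T, B) = -10/3 + 10*((T - 2)/(T + B))/9 = -10/3 + 10*((-2 + T)/(B + T))/9 = -10/3 + 10*(-2 + T)/(9*(B + T)))
(M(r, -12) + 13)*(-141) = (10*(-2 - 3*(-12) - 2*(-1))/(9*(-12 - 1)) + 13)*(-141) = ((10/9)*(-2 + 36 + 2)/(-13) + 13)*(-141) = ((10/9)*(-1/13)*36 + 13)*(-141) = (-40/13 + 13)*(-141) = (129/13)*(-141) = -18189/13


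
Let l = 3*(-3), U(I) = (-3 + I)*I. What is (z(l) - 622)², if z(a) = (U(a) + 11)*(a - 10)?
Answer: 8311689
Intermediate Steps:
U(I) = I*(-3 + I)
l = -9
z(a) = (-10 + a)*(11 + a*(-3 + a)) (z(a) = (a*(-3 + a) + 11)*(a - 10) = (11 + a*(-3 + a))*(-10 + a) = (-10 + a)*(11 + a*(-3 + a)))
(z(l) - 622)² = ((-110 + (-9)³ - 13*(-9)² + 41*(-9)) - 622)² = ((-110 - 729 - 13*81 - 369) - 622)² = ((-110 - 729 - 1053 - 369) - 622)² = (-2261 - 622)² = (-2883)² = 8311689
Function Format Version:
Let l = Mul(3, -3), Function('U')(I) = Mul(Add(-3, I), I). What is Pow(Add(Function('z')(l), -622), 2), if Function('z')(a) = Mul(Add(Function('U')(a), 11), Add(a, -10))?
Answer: 8311689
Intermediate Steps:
Function('U')(I) = Mul(I, Add(-3, I))
l = -9
Function('z')(a) = Mul(Add(-10, a), Add(11, Mul(a, Add(-3, a)))) (Function('z')(a) = Mul(Add(Mul(a, Add(-3, a)), 11), Add(a, -10)) = Mul(Add(11, Mul(a, Add(-3, a))), Add(-10, a)) = Mul(Add(-10, a), Add(11, Mul(a, Add(-3, a)))))
Pow(Add(Function('z')(l), -622), 2) = Pow(Add(Add(-110, Pow(-9, 3), Mul(-13, Pow(-9, 2)), Mul(41, -9)), -622), 2) = Pow(Add(Add(-110, -729, Mul(-13, 81), -369), -622), 2) = Pow(Add(Add(-110, -729, -1053, -369), -622), 2) = Pow(Add(-2261, -622), 2) = Pow(-2883, 2) = 8311689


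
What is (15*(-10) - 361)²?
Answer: 261121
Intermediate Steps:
(15*(-10) - 361)² = (-150 - 361)² = (-511)² = 261121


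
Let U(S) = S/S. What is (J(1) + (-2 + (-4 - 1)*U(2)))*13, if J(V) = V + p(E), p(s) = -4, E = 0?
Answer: -130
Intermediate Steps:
J(V) = -4 + V (J(V) = V - 4 = -4 + V)
U(S) = 1
(J(1) + (-2 + (-4 - 1)*U(2)))*13 = ((-4 + 1) + (-2 + (-4 - 1)*1))*13 = (-3 + (-2 - 5*1))*13 = (-3 + (-2 - 5))*13 = (-3 - 7)*13 = -10*13 = -130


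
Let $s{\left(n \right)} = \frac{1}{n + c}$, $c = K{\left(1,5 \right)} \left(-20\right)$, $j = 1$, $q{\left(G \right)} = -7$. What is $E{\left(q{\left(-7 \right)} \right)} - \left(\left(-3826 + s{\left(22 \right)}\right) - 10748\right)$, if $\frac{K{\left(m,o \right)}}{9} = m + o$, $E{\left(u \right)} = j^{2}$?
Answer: $\frac{15420351}{1058} \approx 14575.0$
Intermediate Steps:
$E{\left(u \right)} = 1$ ($E{\left(u \right)} = 1^{2} = 1$)
$K{\left(m,o \right)} = 9 m + 9 o$ ($K{\left(m,o \right)} = 9 \left(m + o\right) = 9 m + 9 o$)
$c = -1080$ ($c = \left(9 \cdot 1 + 9 \cdot 5\right) \left(-20\right) = \left(9 + 45\right) \left(-20\right) = 54 \left(-20\right) = -1080$)
$s{\left(n \right)} = \frac{1}{-1080 + n}$ ($s{\left(n \right)} = \frac{1}{n - 1080} = \frac{1}{-1080 + n}$)
$E{\left(q{\left(-7 \right)} \right)} - \left(\left(-3826 + s{\left(22 \right)}\right) - 10748\right) = 1 - \left(\left(-3826 + \frac{1}{-1080 + 22}\right) - 10748\right) = 1 - \left(\left(-3826 + \frac{1}{-1058}\right) - 10748\right) = 1 - \left(\left(-3826 - \frac{1}{1058}\right) - 10748\right) = 1 - \left(- \frac{4047909}{1058} - 10748\right) = 1 - - \frac{15419293}{1058} = 1 + \frac{15419293}{1058} = \frac{15420351}{1058}$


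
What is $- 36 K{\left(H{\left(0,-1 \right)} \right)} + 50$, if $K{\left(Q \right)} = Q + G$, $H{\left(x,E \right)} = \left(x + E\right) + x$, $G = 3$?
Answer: $-22$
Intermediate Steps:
$H{\left(x,E \right)} = E + 2 x$ ($H{\left(x,E \right)} = \left(E + x\right) + x = E + 2 x$)
$K{\left(Q \right)} = 3 + Q$ ($K{\left(Q \right)} = Q + 3 = 3 + Q$)
$- 36 K{\left(H{\left(0,-1 \right)} \right)} + 50 = - 36 \left(3 + \left(-1 + 2 \cdot 0\right)\right) + 50 = - 36 \left(3 + \left(-1 + 0\right)\right) + 50 = - 36 \left(3 - 1\right) + 50 = \left(-36\right) 2 + 50 = -72 + 50 = -22$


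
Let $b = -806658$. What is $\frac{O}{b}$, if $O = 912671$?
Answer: $- \frac{912671}{806658} \approx -1.1314$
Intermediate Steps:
$\frac{O}{b} = \frac{912671}{-806658} = 912671 \left(- \frac{1}{806658}\right) = - \frac{912671}{806658}$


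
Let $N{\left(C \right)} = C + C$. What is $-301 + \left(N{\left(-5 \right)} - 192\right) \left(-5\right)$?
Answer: $709$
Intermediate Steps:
$N{\left(C \right)} = 2 C$
$-301 + \left(N{\left(-5 \right)} - 192\right) \left(-5\right) = -301 + \left(2 \left(-5\right) - 192\right) \left(-5\right) = -301 + \left(-10 - 192\right) \left(-5\right) = -301 - -1010 = -301 + 1010 = 709$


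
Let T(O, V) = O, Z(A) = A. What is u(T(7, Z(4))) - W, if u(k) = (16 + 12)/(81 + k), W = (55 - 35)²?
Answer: -8793/22 ≈ -399.68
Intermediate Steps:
W = 400 (W = 20² = 400)
u(k) = 28/(81 + k)
u(T(7, Z(4))) - W = 28/(81 + 7) - 1*400 = 28/88 - 400 = 28*(1/88) - 400 = 7/22 - 400 = -8793/22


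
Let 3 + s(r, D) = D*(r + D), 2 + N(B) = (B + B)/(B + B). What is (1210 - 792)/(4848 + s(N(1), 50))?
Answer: 418/7295 ≈ 0.057299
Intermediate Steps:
N(B) = -1 (N(B) = -2 + (B + B)/(B + B) = -2 + (2*B)/((2*B)) = -2 + (2*B)*(1/(2*B)) = -2 + 1 = -1)
s(r, D) = -3 + D*(D + r) (s(r, D) = -3 + D*(r + D) = -3 + D*(D + r))
(1210 - 792)/(4848 + s(N(1), 50)) = (1210 - 792)/(4848 + (-3 + 50² + 50*(-1))) = 418/(4848 + (-3 + 2500 - 50)) = 418/(4848 + 2447) = 418/7295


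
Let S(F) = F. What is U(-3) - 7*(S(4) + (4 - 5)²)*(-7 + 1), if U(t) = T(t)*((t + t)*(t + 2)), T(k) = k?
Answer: 192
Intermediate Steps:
U(t) = 2*t²*(2 + t) (U(t) = t*((t + t)*(t + 2)) = t*((2*t)*(2 + t)) = t*(2*t*(2 + t)) = 2*t²*(2 + t))
U(-3) - 7*(S(4) + (4 - 5)²)*(-7 + 1) = 2*(-3)²*(2 - 3) - 7*(4 + (4 - 5)²)*(-7 + 1) = 2*9*(-1) - 7*(4 + (-1)²)*(-6) = -18 - 7*(4 + 1)*(-6) = -18 - 35*(-6) = -18 - 7*(-30) = -18 + 210 = 192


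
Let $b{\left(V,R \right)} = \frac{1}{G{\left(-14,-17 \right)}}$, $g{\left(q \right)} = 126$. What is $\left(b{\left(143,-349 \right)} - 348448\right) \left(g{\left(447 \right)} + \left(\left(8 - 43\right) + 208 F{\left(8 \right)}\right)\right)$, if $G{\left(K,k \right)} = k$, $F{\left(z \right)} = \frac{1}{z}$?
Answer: $- \frac{693063189}{17} \approx -4.0768 \cdot 10^{7}$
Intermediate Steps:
$b{\left(V,R \right)} = - \frac{1}{17}$ ($b{\left(V,R \right)} = \frac{1}{-17} = - \frac{1}{17}$)
$\left(b{\left(143,-349 \right)} - 348448\right) \left(g{\left(447 \right)} + \left(\left(8 - 43\right) + 208 F{\left(8 \right)}\right)\right) = \left(- \frac{1}{17} - 348448\right) \left(126 + \left(\left(8 - 43\right) + \frac{208}{8}\right)\right) = - \frac{5923617 \left(126 + \left(-35 + 208 \cdot \frac{1}{8}\right)\right)}{17} = - \frac{5923617 \left(126 + \left(-35 + 26\right)\right)}{17} = - \frac{5923617 \left(126 - 9\right)}{17} = \left(- \frac{5923617}{17}\right) 117 = - \frac{693063189}{17}$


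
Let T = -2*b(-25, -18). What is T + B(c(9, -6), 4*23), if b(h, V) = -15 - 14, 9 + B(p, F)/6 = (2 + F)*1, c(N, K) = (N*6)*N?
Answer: 568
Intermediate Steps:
c(N, K) = 6*N**2 (c(N, K) = (6*N)*N = 6*N**2)
B(p, F) = -42 + 6*F (B(p, F) = -54 + 6*((2 + F)*1) = -54 + 6*(2 + F) = -54 + (12 + 6*F) = -42 + 6*F)
b(h, V) = -29
T = 58 (T = -2*(-29) = 58)
T + B(c(9, -6), 4*23) = 58 + (-42 + 6*(4*23)) = 58 + (-42 + 6*92) = 58 + (-42 + 552) = 58 + 510 = 568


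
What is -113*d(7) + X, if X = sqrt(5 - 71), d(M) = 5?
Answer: -565 + I*sqrt(66) ≈ -565.0 + 8.124*I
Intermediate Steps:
X = I*sqrt(66) (X = sqrt(-66) = I*sqrt(66) ≈ 8.124*I)
-113*d(7) + X = -113*5 + I*sqrt(66) = -565 + I*sqrt(66)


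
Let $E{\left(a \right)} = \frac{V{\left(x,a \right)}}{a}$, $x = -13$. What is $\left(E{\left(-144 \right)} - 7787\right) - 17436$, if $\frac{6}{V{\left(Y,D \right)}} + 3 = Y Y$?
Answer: $- \frac{100488433}{3984} \approx -25223.0$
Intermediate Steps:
$V{\left(Y,D \right)} = \frac{6}{-3 + Y^{2}}$ ($V{\left(Y,D \right)} = \frac{6}{-3 + Y Y} = \frac{6}{-3 + Y^{2}}$)
$E{\left(a \right)} = \frac{3}{83 a}$ ($E{\left(a \right)} = \frac{6 \frac{1}{-3 + \left(-13\right)^{2}}}{a} = \frac{6 \frac{1}{-3 + 169}}{a} = \frac{6 \cdot \frac{1}{166}}{a} = \frac{3}{83 a}$)
$\left(E{\left(-144 \right)} - 7787\right) - 17436 = \left(\frac{3}{83 \left(-144\right)} - 7787\right) - 17436 = \left(\frac{3}{83} \left(- \frac{1}{144}\right) - 7787\right) - 17436 = \left(- \frac{1}{3984} - 7787\right) - 17436 = - \frac{31023409}{3984} - 17436 = - \frac{100488433}{3984}$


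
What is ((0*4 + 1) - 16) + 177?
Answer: 162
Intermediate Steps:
((0*4 + 1) - 16) + 177 = ((0 + 1) - 16) + 177 = (1 - 16) + 177 = -15 + 177 = 162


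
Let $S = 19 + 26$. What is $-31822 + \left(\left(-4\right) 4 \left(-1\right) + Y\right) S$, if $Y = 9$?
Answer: $-30697$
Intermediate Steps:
$S = 45$
$-31822 + \left(\left(-4\right) 4 \left(-1\right) + Y\right) S = -31822 + \left(\left(-4\right) 4 \left(-1\right) + 9\right) 45 = -31822 + \left(\left(-16\right) \left(-1\right) + 9\right) 45 = -31822 + \left(16 + 9\right) 45 = -31822 + 25 \cdot 45 = -31822 + 1125 = -30697$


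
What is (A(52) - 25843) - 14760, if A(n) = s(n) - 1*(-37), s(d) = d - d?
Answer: -40566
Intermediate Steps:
s(d) = 0
A(n) = 37 (A(n) = 0 - 1*(-37) = 0 + 37 = 37)
(A(52) - 25843) - 14760 = (37 - 25843) - 14760 = -25806 - 14760 = -40566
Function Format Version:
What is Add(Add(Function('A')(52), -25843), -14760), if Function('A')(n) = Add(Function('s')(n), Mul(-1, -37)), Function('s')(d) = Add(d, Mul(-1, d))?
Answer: -40566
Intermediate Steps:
Function('s')(d) = 0
Function('A')(n) = 37 (Function('A')(n) = Add(0, Mul(-1, -37)) = Add(0, 37) = 37)
Add(Add(Function('A')(52), -25843), -14760) = Add(Add(37, -25843), -14760) = Add(-25806, -14760) = -40566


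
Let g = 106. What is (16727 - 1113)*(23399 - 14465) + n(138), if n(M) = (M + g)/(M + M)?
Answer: 9625187905/69 ≈ 1.3950e+8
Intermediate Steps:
n(M) = (106 + M)/(2*M) (n(M) = (M + 106)/(M + M) = (106 + M)/((2*M)) = (106 + M)*(1/(2*M)) = (106 + M)/(2*M))
(16727 - 1113)*(23399 - 14465) + n(138) = (16727 - 1113)*(23399 - 14465) + (½)*(106 + 138)/138 = 15614*8934 + (½)*(1/138)*244 = 139495476 + 61/69 = 9625187905/69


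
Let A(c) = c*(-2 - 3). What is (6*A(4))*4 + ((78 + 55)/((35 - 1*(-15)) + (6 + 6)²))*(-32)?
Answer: -48688/97 ≈ -501.94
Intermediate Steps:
A(c) = -5*c (A(c) = c*(-5) = -5*c)
(6*A(4))*4 + ((78 + 55)/((35 - 1*(-15)) + (6 + 6)²))*(-32) = (6*(-5*4))*4 + ((78 + 55)/((35 - 1*(-15)) + (6 + 6)²))*(-32) = (6*(-20))*4 + (133/((35 + 15) + 12²))*(-32) = -120*4 + (133/(50 + 144))*(-32) = -480 + (133/194)*(-32) = -480 - 2128/97 = -48688/97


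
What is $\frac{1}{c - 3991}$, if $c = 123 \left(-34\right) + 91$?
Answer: $- \frac{1}{8082} \approx -0.00012373$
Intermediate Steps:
$c = -4091$ ($c = -4182 + 91 = -4091$)
$\frac{1}{c - 3991} = \frac{1}{-4091 - 3991} = \frac{1}{-8082} = - \frac{1}{8082}$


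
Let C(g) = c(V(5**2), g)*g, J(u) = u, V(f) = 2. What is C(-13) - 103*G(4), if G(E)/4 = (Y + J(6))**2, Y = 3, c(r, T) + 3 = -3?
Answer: -33294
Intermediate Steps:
c(r, T) = -6 (c(r, T) = -3 - 3 = -6)
C(g) = -6*g
G(E) = 324 (G(E) = 4*(3 + 6)**2 = 4*9**2 = 4*81 = 324)
C(-13) - 103*G(4) = -6*(-13) - 103*324 = 78 - 33372 = -33294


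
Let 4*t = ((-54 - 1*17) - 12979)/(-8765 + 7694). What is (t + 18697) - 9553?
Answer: 2176997/238 ≈ 9147.0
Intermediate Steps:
t = 725/238 (t = (((-54 - 1*17) - 12979)/(-8765 + 7694))/4 = (((-54 - 17) - 12979)/(-1071))/4 = ((-71 - 12979)*(-1/1071))/4 = (-13050*(-1/1071))/4 = (¼)*(1450/119) = 725/238 ≈ 3.0462)
(t + 18697) - 9553 = (725/238 + 18697) - 9553 = 4450611/238 - 9553 = 2176997/238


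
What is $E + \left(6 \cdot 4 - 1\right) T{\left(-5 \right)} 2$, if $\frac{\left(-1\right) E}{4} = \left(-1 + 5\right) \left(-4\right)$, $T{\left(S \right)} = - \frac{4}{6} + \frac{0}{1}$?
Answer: $\frac{100}{3} \approx 33.333$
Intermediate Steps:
$T{\left(S \right)} = - \frac{2}{3}$ ($T{\left(S \right)} = \left(-4\right) \frac{1}{6} + 0 \cdot 1 = - \frac{2}{3} + 0 = - \frac{2}{3}$)
$E = 64$ ($E = - 4 \left(-1 + 5\right) \left(-4\right) = - 4 \cdot 4 \left(-4\right) = \left(-4\right) \left(-16\right) = 64$)
$E + \left(6 \cdot 4 - 1\right) T{\left(-5 \right)} 2 = 64 + \left(6 \cdot 4 - 1\right) \left(\left(- \frac{2}{3}\right) 2\right) = 64 + \left(24 - 1\right) \left(- \frac{4}{3}\right) = 64 + 23 \left(- \frac{4}{3}\right) = 64 - \frac{92}{3} = \frac{100}{3}$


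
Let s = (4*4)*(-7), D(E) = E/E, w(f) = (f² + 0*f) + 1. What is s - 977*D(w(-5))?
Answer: -1089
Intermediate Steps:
w(f) = 1 + f² (w(f) = (f² + 0) + 1 = f² + 1 = 1 + f²)
D(E) = 1
s = -112 (s = 16*(-7) = -112)
s - 977*D(w(-5)) = -112 - 977*1 = -112 - 977 = -1089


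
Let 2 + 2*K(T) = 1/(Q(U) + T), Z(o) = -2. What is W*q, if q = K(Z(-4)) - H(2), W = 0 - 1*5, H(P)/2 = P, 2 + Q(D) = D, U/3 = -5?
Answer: 955/38 ≈ 25.132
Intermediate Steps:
U = -15 (U = 3*(-5) = -15)
Q(D) = -2 + D
H(P) = 2*P
W = -5 (W = 0 - 5 = -5)
K(T) = -1 + 1/(2*(-17 + T)) (K(T) = -1 + 1/(2*((-2 - 15) + T)) = -1 + 1/(2*(-17 + T)))
q = -191/38 (q = (35/2 - 1*(-2))/(-17 - 2) - 2*2 = (35/2 + 2)/(-19) - 1*4 = -1/19*39/2 - 4 = -39/38 - 4 = -191/38 ≈ -5.0263)
W*q = -5*(-191/38) = 955/38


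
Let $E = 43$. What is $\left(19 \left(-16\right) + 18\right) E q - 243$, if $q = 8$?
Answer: $-98627$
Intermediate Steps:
$\left(19 \left(-16\right) + 18\right) E q - 243 = \left(19 \left(-16\right) + 18\right) 43 \cdot 8 - 243 = \left(-304 + 18\right) 344 - 243 = \left(-286\right) 344 - 243 = -98384 - 243 = -98627$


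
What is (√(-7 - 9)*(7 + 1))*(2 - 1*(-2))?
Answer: 128*I ≈ 128.0*I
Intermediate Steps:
(√(-7 - 9)*(7 + 1))*(2 - 1*(-2)) = (√(-16)*8)*(2 + 2) = ((4*I)*8)*4 = (32*I)*4 = 128*I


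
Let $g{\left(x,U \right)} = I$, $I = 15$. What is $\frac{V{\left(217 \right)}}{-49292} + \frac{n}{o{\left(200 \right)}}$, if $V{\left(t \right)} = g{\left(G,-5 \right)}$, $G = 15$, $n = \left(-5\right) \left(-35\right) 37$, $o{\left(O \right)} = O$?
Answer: $\frac{3191627}{98584} \approx 32.375$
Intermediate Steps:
$n = 6475$ ($n = 175 \cdot 37 = 6475$)
$g{\left(x,U \right)} = 15$
$V{\left(t \right)} = 15$
$\frac{V{\left(217 \right)}}{-49292} + \frac{n}{o{\left(200 \right)}} = \frac{15}{-49292} + \frac{6475}{200} = 15 \left(- \frac{1}{49292}\right) + 6475 \cdot \frac{1}{200} = - \frac{15}{49292} + \frac{259}{8} = \frac{3191627}{98584}$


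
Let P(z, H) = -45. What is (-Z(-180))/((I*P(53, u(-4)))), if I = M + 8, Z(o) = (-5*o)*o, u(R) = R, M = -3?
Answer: -720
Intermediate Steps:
Z(o) = -5*o²
I = 5 (I = -3 + 8 = 5)
(-Z(-180))/((I*P(53, u(-4)))) = (-(-5)*(-180)²)/((5*(-45))) = -(-5)*32400/(-225) = -1*(-162000)*(-1/225) = 162000*(-1/225) = -720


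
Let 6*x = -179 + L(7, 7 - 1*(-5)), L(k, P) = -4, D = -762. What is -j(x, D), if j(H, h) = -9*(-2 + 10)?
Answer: 72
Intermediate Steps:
x = -61/2 (x = (-179 - 4)/6 = (⅙)*(-183) = -61/2 ≈ -30.500)
j(H, h) = -72 (j(H, h) = -9*8 = -72)
-j(x, D) = -1*(-72) = 72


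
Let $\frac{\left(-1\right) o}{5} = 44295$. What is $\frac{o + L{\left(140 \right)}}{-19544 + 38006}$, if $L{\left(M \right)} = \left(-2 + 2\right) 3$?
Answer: $- \frac{73825}{6154} \approx -11.996$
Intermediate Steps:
$o = -221475$ ($o = \left(-5\right) 44295 = -221475$)
$L{\left(M \right)} = 0$ ($L{\left(M \right)} = 0 \cdot 3 = 0$)
$\frac{o + L{\left(140 \right)}}{-19544 + 38006} = \frac{-221475 + 0}{-19544 + 38006} = - \frac{221475}{18462} = \left(-221475\right) \frac{1}{18462} = - \frac{73825}{6154}$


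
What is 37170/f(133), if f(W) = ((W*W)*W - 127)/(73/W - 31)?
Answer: -79650/165547 ≈ -0.48113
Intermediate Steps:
f(W) = (-127 + W³)/(-31 + 73/W) (f(W) = (W²*W - 127)/(-31 + 73/W) = (W³ - 127)/(-31 + 73/W) = (-127 + W³)/(-31 + 73/W))
37170/f(133) = 37170/((133*(127 - 1*133³)/(-73 + 31*133))) = 37170/((133*(127 - 1*2352637)/(-73 + 4123))) = 37170/((133*(127 - 2352637)/4050)) = 37170/((133*(1/4050)*(-2352510))) = 37170/(-1158829/15) = 37170*(-15/1158829) = -79650/165547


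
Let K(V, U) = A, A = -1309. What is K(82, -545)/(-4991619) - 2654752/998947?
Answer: -13250202901865/4986362825193 ≈ -2.6573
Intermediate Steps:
K(V, U) = -1309
K(82, -545)/(-4991619) - 2654752/998947 = -1309/(-4991619) - 2654752/998947 = -1309*(-1/4991619) - 2654752*1/998947 = 1309/4991619 - 2654752/998947 = -13250202901865/4986362825193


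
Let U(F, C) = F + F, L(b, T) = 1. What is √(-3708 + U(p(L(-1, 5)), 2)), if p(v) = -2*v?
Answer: 8*I*√58 ≈ 60.926*I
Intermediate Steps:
U(F, C) = 2*F
√(-3708 + U(p(L(-1, 5)), 2)) = √(-3708 + 2*(-2*1)) = √(-3708 + 2*(-2)) = √(-3708 - 4) = √(-3712) = 8*I*√58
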